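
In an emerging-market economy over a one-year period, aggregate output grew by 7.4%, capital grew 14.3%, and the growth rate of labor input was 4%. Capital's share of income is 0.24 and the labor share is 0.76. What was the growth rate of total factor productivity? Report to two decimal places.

Total factor productivity grew 0.93%.

Labor's share = 1 − 0.24 = 0.76.
Capital: 0.24 × 14.3 = 3.432 pp.
Labor input: 0.76 × 4 = 3.04 pp.
TFP growth = 7.4 − 6.472 = 0.928%.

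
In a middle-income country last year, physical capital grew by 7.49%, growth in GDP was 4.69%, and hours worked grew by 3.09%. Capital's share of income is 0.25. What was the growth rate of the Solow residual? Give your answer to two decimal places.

0.50%

Labor's share = 1 − 0.25 = 0.75.
Physical capital: 0.25 × 7.49 = 1.8725 pp.
Hours worked: 0.75 × 3.09 = 2.3175 pp.
TFP growth = 4.69 − 4.19 = 0.5%.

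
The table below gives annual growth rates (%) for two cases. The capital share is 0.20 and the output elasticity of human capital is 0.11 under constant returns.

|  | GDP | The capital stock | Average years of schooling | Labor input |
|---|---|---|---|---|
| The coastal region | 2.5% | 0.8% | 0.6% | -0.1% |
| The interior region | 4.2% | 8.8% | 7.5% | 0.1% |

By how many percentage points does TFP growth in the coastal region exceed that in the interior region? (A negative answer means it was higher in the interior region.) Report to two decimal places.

0.80 percentage points

Labor's share = 1 − 0.2 − 0.11 = 0.69.
The coastal region: TFP = 2.5 − 0.16 − 0.066 + 0.069 = 2.343%.
The interior region: TFP = 4.2 − 1.76 − 0.825 − 0.069 = 1.546%.
Difference = 2.343 − (1.546) = 0.797 pp.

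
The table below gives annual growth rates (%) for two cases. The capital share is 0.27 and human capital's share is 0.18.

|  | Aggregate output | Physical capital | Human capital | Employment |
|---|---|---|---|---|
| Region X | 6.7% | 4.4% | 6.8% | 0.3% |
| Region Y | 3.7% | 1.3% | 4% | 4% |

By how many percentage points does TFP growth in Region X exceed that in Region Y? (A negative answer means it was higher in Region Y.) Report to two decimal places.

3.69 percentage points

Labor's share = 1 − 0.27 − 0.18 = 0.55.
Region X: TFP = 6.7 − 1.188 − 1.224 − 0.165 = 4.123%.
Region Y: TFP = 3.7 − 0.351 − 0.72 − 2.2 = 0.429%.
Difference = 4.123 − (0.429) = 3.694 pp.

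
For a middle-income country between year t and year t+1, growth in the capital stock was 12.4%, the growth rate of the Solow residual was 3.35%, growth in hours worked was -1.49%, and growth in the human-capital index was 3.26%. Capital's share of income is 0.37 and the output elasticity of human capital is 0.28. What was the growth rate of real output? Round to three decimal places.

8.329%

Labor's share = 1 − 0.37 − 0.28 = 0.35.
The capital stock: 0.37 × 12.4 = 4.588 pp.
The human-capital index: 0.28 × 3.26 = 0.9128 pp.
Hours worked: 0.35 × (-1.49) = -0.5215 pp.
Output growth = 3.35 + 4.9793 = 8.3293%.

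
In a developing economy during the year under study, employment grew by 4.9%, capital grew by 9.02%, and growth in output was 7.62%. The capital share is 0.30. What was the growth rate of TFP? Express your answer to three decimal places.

1.484%

Labor's share = 1 − 0.3 = 0.7.
Capital: 0.3 × 9.02 = 2.706 pp.
Employment: 0.7 × 4.9 = 3.43 pp.
TFP growth = 7.62 − 6.136 = 1.484%.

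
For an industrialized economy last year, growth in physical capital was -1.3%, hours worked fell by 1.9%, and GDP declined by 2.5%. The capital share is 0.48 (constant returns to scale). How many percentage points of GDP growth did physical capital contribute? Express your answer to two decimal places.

-0.62 pp

Contribution = share × growth = 0.48 × (-1.3) = -0.624 pp.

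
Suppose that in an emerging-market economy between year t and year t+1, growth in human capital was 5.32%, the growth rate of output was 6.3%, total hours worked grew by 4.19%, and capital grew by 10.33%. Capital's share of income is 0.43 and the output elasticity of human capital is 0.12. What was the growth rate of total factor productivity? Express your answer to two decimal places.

-0.67%

Labor's share = 1 − 0.43 − 0.12 = 0.45.
Capital: 0.43 × 10.33 = 4.4419 pp.
Human capital: 0.12 × 5.32 = 0.6384 pp.
Total hours worked: 0.45 × 4.19 = 1.8855 pp.
TFP growth = 6.3 − 6.9658 = -0.6658%.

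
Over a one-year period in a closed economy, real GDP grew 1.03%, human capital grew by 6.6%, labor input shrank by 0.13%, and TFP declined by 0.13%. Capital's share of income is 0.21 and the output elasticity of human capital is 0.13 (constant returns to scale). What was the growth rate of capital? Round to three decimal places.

1.847%

Labor's share = 1 − 0.21 − 0.13 = 0.66.
gY = gA + 0.13×6.6 + 0.66×(-0.13) + 0.21×g.
0.21×g = 1.03 + 0.13 − 0.7722 = 0.3878.
g = 0.3878 / 0.21 = 1.84667%.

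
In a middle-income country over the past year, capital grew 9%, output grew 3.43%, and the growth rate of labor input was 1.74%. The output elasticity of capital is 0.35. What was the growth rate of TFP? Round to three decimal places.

Labor's share = 1 − 0.35 = 0.65.
Capital: 0.35 × 9 = 3.15 pp.
Labor input: 0.65 × 1.74 = 1.131 pp.
TFP growth = 3.43 − 4.281 = -0.851%.

-0.851%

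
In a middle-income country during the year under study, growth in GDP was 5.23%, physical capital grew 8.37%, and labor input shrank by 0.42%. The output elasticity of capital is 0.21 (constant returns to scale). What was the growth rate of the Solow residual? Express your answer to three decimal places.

Labor's share = 1 − 0.21 = 0.79.
Physical capital: 0.21 × 8.37 = 1.7577 pp.
Labor input: 0.79 × (-0.42) = -0.3318 pp.
TFP growth = 5.23 − 1.4259 = 3.8041%.

3.804%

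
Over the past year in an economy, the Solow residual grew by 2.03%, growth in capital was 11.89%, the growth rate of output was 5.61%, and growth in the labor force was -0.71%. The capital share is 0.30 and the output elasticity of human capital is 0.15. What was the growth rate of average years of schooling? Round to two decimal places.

Average years of schooling grew 2.69%.

Labor's share = 1 − 0.3 − 0.15 = 0.55.
gY = gA + 0.3×11.89 + 0.55×(-0.71) + 0.15×g.
0.15×g = 5.61 − 2.03 − 3.1765 = 0.4035.
g = 0.4035 / 0.15 = 2.69%.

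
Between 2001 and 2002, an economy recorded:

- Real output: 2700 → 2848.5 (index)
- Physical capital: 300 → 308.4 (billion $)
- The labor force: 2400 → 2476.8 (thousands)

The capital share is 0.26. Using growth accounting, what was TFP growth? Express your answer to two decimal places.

2.40%

Real output growth = (2848.5 − 2700) / 2700 = 5.5%.
Physical capital growth = (308.4 − 300) / 300 = 2.8%.
The labor force growth = (2476.8 − 2400) / 2400 = 3.2%.
Labor's share = 1 − 0.26 = 0.74.
Physical capital: 0.26 × 2.8 = 0.728 pp.
The labor force: 0.74 × 3.2 = 2.368 pp.
TFP growth = 5.5 − 3.096 = 2.404%.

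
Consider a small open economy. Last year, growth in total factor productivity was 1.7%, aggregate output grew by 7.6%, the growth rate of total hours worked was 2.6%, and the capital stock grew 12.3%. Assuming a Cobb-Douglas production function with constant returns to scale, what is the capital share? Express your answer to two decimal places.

gY = gA + α·gK + (1−α)·gL, so gY − gA − gL = α(gK − gL).
7.6 − 1.7 − 2.6 = α × (12.3 − 2.6).
3.3 = 9.7 α, so α = 0.3402.

The capital share is 0.34.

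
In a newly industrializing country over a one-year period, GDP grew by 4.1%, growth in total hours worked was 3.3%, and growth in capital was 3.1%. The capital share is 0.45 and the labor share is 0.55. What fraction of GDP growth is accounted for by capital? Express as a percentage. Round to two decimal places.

34.02%

Capital contributed 0.45 × 3.1 = 1.395 pp.
Share of growth = 1.395 / 4.1 × 100 = 34.0244%.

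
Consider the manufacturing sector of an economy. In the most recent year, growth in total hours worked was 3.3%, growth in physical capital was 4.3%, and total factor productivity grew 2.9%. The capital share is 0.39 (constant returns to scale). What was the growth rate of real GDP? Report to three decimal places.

6.590%

Labor's share = 1 − 0.39 = 0.61.
Physical capital: 0.39 × 4.3 = 1.677 pp.
Total hours worked: 0.61 × 3.3 = 2.013 pp.
Output growth = 2.9 + 3.69 = 6.59%.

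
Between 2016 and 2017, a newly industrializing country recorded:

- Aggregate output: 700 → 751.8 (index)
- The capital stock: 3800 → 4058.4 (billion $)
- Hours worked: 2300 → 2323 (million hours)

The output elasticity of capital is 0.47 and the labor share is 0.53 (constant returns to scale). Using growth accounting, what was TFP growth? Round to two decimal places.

TFP growth was 3.67%.

Aggregate output growth = (751.8 − 700) / 700 = 7.4%.
The capital stock growth = (4058.4 − 3800) / 3800 = 6.8%.
Hours worked growth = (2323 − 2300) / 2300 = 1%.
Labor's share = 1 − 0.47 = 0.53.
The capital stock: 0.47 × 6.8 = 3.196 pp.
Hours worked: 0.53 × 1 = 0.53 pp.
TFP growth = 7.4 − 3.726 = 3.674%.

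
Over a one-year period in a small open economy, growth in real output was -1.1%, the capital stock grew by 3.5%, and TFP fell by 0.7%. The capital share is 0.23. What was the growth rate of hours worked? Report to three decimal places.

Labor's share = 1 − 0.23 = 0.77.
gY = gA + 0.23×3.5 + 0.77×g.
0.77×g = -1.1 + 0.7 − 0.805 = -1.205.
g = -1.205 / 0.77 = -1.56494%.

-1.565%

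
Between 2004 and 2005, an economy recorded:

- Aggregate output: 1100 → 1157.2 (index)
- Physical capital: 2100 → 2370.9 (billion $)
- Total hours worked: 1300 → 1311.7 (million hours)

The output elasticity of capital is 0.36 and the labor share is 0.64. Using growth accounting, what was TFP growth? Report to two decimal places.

Aggregate output growth = (1157.2 − 1100) / 1100 = 5.2%.
Physical capital growth = (2370.9 − 2100) / 2100 = 12.9%.
Total hours worked growth = (1311.7 − 1300) / 1300 = 0.9%.
Labor's share = 1 − 0.36 = 0.64.
Physical capital: 0.36 × 12.9 = 4.644 pp.
Total hours worked: 0.64 × 0.9 = 0.576 pp.
TFP growth = 5.2 − 5.22 = -0.02%.

-0.02%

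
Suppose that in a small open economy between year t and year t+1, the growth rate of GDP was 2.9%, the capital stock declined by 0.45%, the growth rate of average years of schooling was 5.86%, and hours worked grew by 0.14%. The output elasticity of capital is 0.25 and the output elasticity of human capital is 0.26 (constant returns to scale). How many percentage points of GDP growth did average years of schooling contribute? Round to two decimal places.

1.52 percentage points

Contribution = share × growth = 0.26 × 5.86 = 1.5236 pp.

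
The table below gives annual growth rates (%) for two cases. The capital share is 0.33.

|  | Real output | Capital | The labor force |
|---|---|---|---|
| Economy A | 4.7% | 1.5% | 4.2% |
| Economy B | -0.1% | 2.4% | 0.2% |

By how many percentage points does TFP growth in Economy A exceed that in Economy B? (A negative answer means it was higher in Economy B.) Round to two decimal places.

Labor's share = 1 − 0.33 = 0.67.
Economy A: TFP = 4.7 − 0.495 − 2.814 = 1.391%.
Economy B: TFP = -0.1 − 0.792 − 0.134 = -1.026%.
Difference = 1.391 − (-1.026) = 2.417 pp.

2.42 percentage points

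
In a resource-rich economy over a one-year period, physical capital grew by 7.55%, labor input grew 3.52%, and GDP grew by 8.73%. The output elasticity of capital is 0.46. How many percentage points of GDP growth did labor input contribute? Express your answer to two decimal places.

Labor's share = 1 − 0.46 = 0.54.
Contribution = share × growth = 0.54 × 3.52 = 1.9008 pp.

1.90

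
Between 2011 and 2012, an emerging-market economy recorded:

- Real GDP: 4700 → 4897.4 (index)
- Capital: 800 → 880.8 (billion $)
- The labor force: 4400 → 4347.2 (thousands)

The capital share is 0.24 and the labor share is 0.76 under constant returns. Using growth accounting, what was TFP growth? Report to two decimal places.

2.69%

Real GDP growth = (4897.4 − 4700) / 4700 = 4.2%.
Capital growth = (880.8 − 800) / 800 = 10.1%.
The labor force growth = (4347.2 − 4400) / 4400 = -1.2%.
Labor's share = 1 − 0.24 = 0.76.
Capital: 0.24 × 10.1 = 2.424 pp.
The labor force: 0.76 × (-1.2) = -0.912 pp.
TFP growth = 4.2 − 1.512 = 2.688%.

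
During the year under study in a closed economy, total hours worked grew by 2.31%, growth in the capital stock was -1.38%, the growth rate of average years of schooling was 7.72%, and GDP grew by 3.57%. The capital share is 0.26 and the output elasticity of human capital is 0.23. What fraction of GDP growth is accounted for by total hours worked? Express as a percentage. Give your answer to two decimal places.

33.00%

Labor's share = 1 − 0.26 − 0.23 = 0.51.
Total hours worked contributed 0.51 × 2.31 = 1.1781 pp.
Share of growth = 1.1781 / 3.57 × 100 = 33%.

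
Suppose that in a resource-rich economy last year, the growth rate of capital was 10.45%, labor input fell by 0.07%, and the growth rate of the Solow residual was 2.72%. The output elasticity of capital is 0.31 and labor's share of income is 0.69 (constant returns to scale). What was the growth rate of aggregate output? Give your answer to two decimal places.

5.91%

Labor's share = 1 − 0.31 = 0.69.
Capital: 0.31 × 10.45 = 3.2395 pp.
Labor input: 0.69 × (-0.07) = -0.0483 pp.
Output growth = 2.72 + 3.1912 = 5.9112%.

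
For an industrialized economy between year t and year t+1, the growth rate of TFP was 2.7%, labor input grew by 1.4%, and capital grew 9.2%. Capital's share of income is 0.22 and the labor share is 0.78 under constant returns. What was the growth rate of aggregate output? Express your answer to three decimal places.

Labor's share = 1 − 0.22 = 0.78.
Capital: 0.22 × 9.2 = 2.024 pp.
Labor input: 0.78 × 1.4 = 1.092 pp.
Output growth = 2.7 + 3.116 = 5.816%.

Aggregate output grew 5.816%.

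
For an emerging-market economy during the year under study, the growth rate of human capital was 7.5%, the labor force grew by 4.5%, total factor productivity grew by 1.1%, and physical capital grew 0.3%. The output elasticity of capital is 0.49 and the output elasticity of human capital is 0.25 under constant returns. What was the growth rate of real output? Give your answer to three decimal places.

Labor's share = 1 − 0.49 − 0.25 = 0.26.
Physical capital: 0.49 × 0.3 = 0.147 pp.
Human capital: 0.25 × 7.5 = 1.875 pp.
The labor force: 0.26 × 4.5 = 1.17 pp.
Output growth = 1.1 + 3.192 = 4.292%.

Real output growth was 4.292%.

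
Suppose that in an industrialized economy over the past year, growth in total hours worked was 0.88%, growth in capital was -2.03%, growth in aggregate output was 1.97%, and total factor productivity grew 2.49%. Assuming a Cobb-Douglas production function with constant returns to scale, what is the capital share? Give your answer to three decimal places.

gY = gA + α·gK + (1−α)·gL, so gY − gA − gL = α(gK − gL).
1.97 − 2.49 − 0.88 = α × (-2.03 − 0.88).
-1.4 = -2.91 α, so α = 0.4811.

0.481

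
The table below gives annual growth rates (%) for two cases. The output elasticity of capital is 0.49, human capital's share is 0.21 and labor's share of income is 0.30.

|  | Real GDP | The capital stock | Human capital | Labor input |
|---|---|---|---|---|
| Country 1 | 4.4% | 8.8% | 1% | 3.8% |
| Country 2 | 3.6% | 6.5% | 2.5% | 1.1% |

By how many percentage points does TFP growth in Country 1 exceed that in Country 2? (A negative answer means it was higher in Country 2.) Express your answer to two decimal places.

-0.82 percentage points

Labor's share = 1 − 0.49 − 0.21 = 0.3.
Country 1: TFP = 4.4 − 4.312 − 0.21 − 1.14 = -1.262%.
Country 2: TFP = 3.6 − 3.185 − 0.525 − 0.33 = -0.44%.
Difference = -1.262 − (-0.44) = -0.822 pp.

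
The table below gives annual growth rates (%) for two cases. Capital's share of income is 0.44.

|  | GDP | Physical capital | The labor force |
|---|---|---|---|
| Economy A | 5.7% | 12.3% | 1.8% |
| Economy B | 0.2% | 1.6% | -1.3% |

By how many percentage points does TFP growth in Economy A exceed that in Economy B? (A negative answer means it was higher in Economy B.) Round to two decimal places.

Labor's share = 1 − 0.44 = 0.56.
Economy A: TFP = 5.7 − 5.412 − 1.008 = -0.72%.
Economy B: TFP = 0.2 − 0.704 + 0.728 = 0.224%.
Difference = -0.72 − (0.224) = -0.944 pp.

-0.94 percentage points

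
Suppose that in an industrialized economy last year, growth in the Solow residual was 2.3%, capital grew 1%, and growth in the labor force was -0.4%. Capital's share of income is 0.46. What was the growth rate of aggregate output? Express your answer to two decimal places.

Labor's share = 1 − 0.46 = 0.54.
Capital: 0.46 × 1 = 0.46 pp.
The labor force: 0.54 × (-0.4) = -0.216 pp.
Output growth = 2.3 + 0.244 = 2.544%.

2.54%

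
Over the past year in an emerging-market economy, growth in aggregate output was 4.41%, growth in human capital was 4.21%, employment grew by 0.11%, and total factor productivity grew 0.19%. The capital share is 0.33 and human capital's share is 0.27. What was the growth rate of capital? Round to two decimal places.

Capital growth was 9.21%.

Labor's share = 1 − 0.33 − 0.27 = 0.4.
gY = gA + 0.27×4.21 + 0.4×0.11 + 0.33×g.
0.33×g = 4.41 − 0.19 − 1.1807 = 3.0393.
g = 3.0393 / 0.33 = 9.21%.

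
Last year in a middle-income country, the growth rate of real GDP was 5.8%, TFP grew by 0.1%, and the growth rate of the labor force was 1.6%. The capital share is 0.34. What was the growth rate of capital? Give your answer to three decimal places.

13.659%

Labor's share = 1 − 0.34 = 0.66.
gY = gA + 0.66×1.6 + 0.34×g.
0.34×g = 5.8 − 0.1 − 1.056 = 4.644.
g = 4.644 / 0.34 = 13.65882%.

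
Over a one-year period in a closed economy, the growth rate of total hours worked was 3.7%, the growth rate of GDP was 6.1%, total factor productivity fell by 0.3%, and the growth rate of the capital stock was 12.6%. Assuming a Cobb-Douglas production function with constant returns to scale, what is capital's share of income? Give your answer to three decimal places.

gY = gA + α·gK + (1−α)·gL, so gY − gA − gL = α(gK − gL).
6.1 + 0.3 − 3.7 = α × (12.6 − 3.7).
2.7 = 8.9 α, so α = 0.30337.

0.303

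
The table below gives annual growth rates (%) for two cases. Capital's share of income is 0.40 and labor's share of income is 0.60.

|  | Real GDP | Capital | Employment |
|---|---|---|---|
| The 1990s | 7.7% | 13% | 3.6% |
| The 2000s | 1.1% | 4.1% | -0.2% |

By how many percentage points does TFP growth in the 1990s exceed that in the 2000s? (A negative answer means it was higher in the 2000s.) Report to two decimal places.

0.76 percentage points

Labor's share = 1 − 0.4 = 0.6.
The 1990s: TFP = 7.7 − 5.2 − 2.16 = 0.34%.
The 2000s: TFP = 1.1 − 1.64 + 0.12 = -0.42%.
Difference = 0.34 − (-0.42) = 0.76 pp.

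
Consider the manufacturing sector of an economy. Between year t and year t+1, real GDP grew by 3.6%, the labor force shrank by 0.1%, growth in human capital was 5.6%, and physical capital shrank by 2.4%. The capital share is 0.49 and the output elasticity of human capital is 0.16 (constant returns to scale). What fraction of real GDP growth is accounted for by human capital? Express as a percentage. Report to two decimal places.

Human capital accounted for 24.89% of growth.

Human capital contributed 0.16 × 5.6 = 0.896 pp.
Share of growth = 0.896 / 3.6 × 100 = 24.8889%.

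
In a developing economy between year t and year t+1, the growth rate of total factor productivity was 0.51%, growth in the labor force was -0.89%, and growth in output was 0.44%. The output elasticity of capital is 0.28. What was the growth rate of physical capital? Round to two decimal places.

Labor's share = 1 − 0.28 = 0.72.
gY = gA + 0.72×(-0.89) + 0.28×g.
0.28×g = 0.44 − 0.51 + 0.6408 = 0.5708.
g = 0.5708 / 0.28 = 2.0386%.

Physical capital growth was 2.04%.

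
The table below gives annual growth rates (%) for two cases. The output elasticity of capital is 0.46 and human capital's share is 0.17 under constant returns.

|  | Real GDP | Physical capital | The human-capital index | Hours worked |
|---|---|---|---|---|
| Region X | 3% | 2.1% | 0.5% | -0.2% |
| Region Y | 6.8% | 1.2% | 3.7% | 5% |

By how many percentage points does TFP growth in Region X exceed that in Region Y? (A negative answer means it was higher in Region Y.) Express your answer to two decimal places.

-1.75 percentage points

Labor's share = 1 − 0.46 − 0.17 = 0.37.
Region X: TFP = 3 − 0.966 − 0.085 + 0.074 = 2.023%.
Region Y: TFP = 6.8 − 0.552 − 0.629 − 1.85 = 3.769%.
Difference = 2.023 − (3.769) = -1.746 pp.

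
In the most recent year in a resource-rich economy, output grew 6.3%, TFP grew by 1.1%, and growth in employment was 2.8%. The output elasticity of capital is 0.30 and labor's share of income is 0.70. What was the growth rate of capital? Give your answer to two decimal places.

10.80%

Labor's share = 1 − 0.3 = 0.7.
gY = gA + 0.7×2.8 + 0.3×g.
0.3×g = 6.3 − 1.1 − 1.96 = 3.24.
g = 3.24 / 0.3 = 10.8%.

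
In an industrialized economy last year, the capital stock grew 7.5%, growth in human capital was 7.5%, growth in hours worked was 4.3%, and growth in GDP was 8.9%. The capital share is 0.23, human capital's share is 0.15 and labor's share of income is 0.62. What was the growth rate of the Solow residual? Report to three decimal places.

3.384%

Labor's share = 1 − 0.23 − 0.15 = 0.62.
The capital stock: 0.23 × 7.5 = 1.725 pp.
Human capital: 0.15 × 7.5 = 1.125 pp.
Hours worked: 0.62 × 4.3 = 2.666 pp.
TFP growth = 8.9 − 5.516 = 3.384%.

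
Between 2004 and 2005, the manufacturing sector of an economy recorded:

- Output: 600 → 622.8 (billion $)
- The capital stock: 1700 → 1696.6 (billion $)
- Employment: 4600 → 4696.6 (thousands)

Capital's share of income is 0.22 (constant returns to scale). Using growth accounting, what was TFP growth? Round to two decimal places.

TFP grew 2.21%.

Output growth = (622.8 − 600) / 600 = 3.8%.
The capital stock growth = (1696.6 − 1700) / 1700 = -0.2%.
Employment growth = (4696.6 − 4600) / 4600 = 2.1%.
Labor's share = 1 − 0.22 = 0.78.
The capital stock: 0.22 × (-0.2) = -0.044 pp.
Employment: 0.78 × 2.1 = 1.638 pp.
TFP growth = 3.8 − 1.594 = 2.206%.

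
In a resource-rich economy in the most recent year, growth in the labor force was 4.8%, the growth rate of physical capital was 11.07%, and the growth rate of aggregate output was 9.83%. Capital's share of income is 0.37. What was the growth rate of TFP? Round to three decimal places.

TFP grew 2.710%.

Labor's share = 1 − 0.37 = 0.63.
Physical capital: 0.37 × 11.07 = 4.0959 pp.
The labor force: 0.63 × 4.8 = 3.024 pp.
TFP growth = 9.83 − 7.1199 = 2.7101%.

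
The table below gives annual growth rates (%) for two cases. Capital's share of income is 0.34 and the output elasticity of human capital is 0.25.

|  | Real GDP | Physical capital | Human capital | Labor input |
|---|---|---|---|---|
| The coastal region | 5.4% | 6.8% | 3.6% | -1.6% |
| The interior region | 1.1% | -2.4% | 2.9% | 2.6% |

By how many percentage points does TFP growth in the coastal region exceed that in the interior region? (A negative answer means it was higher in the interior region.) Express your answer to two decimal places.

Labor's share = 1 − 0.34 − 0.25 = 0.41.
The coastal region: TFP = 5.4 − 2.312 − 0.9 + 0.656 = 2.844%.
The interior region: TFP = 1.1 + 0.816 − 0.725 − 1.066 = 0.125%.
Difference = 2.844 − (0.125) = 2.719 pp.

2.72 percentage points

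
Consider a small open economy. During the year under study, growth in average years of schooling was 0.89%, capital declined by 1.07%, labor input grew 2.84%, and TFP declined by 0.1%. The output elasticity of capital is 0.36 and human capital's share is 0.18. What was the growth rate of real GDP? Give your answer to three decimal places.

Labor's share = 1 − 0.36 − 0.18 = 0.46.
Capital: 0.36 × (-1.07) = -0.3852 pp.
Average years of schooling: 0.18 × 0.89 = 0.1602 pp.
Labor input: 0.46 × 2.84 = 1.3064 pp.
Output growth = -0.1 + 1.0814 = 0.9814%.

Real GDP grew 0.981%.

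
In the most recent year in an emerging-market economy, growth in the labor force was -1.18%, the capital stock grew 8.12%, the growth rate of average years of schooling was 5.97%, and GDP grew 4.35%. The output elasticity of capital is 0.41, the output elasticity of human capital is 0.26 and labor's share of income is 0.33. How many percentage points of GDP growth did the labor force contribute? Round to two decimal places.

-0.39

Labor's share = 1 − 0.41 − 0.26 = 0.33.
Contribution = share × growth = 0.33 × (-1.18) = -0.3894 pp.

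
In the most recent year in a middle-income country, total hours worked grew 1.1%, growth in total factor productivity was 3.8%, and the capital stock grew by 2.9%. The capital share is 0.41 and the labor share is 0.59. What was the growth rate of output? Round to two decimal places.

5.64%

Labor's share = 1 − 0.41 = 0.59.
The capital stock: 0.41 × 2.9 = 1.189 pp.
Total hours worked: 0.59 × 1.1 = 0.649 pp.
Output growth = 3.8 + 1.838 = 5.638%.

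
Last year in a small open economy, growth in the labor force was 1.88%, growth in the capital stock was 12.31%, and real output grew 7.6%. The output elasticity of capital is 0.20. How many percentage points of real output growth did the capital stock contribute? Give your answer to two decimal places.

2.46 percentage points

Contribution = share × growth = 0.2 × 12.31 = 2.462 pp.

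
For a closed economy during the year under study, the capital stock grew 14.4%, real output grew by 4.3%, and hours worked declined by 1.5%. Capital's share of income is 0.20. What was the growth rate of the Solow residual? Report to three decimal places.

2.620%

Labor's share = 1 − 0.2 = 0.8.
The capital stock: 0.2 × 14.4 = 2.88 pp.
Hours worked: 0.8 × (-1.5) = -1.2 pp.
TFP growth = 4.3 − 1.68 = 2.62%.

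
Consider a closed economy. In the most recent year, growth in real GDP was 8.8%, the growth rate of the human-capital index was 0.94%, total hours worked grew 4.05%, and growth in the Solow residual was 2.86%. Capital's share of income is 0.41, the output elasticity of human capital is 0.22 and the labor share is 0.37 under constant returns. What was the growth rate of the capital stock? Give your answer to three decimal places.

Labor's share = 1 − 0.41 − 0.22 = 0.37.
gY = gA + 0.22×0.94 + 0.37×4.05 + 0.41×g.
0.41×g = 8.8 − 2.86 − 1.7053 = 4.2347.
g = 4.2347 / 0.41 = 10.32854%.

The capital stock grew 10.329%.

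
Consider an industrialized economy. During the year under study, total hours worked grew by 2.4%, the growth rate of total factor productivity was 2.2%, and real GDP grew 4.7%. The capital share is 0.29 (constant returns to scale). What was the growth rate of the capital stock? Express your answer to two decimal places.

The capital stock grew 2.74%.

Labor's share = 1 − 0.29 = 0.71.
gY = gA + 0.71×2.4 + 0.29×g.
0.29×g = 4.7 − 2.2 − 1.704 = 0.796.
g = 0.796 / 0.29 = 2.7448%.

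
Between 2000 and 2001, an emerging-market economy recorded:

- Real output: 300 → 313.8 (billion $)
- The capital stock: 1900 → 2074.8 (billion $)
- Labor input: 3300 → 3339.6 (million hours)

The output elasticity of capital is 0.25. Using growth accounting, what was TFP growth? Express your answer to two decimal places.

1.40%

Real output growth = (313.8 − 300) / 300 = 4.6%.
The capital stock growth = (2074.8 − 1900) / 1900 = 9.2%.
Labor input growth = (3339.6 − 3300) / 3300 = 1.2%.
Labor's share = 1 − 0.25 = 0.75.
The capital stock: 0.25 × 9.2 = 2.3 pp.
Labor input: 0.75 × 1.2 = 0.9 pp.
TFP growth = 4.6 − 3.2 = 1.4%.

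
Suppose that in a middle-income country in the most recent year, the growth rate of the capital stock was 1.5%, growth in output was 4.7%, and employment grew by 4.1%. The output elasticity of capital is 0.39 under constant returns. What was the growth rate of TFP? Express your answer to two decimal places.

Labor's share = 1 − 0.39 = 0.61.
The capital stock: 0.39 × 1.5 = 0.585 pp.
Employment: 0.61 × 4.1 = 2.501 pp.
TFP growth = 4.7 − 3.086 = 1.614%.

1.61%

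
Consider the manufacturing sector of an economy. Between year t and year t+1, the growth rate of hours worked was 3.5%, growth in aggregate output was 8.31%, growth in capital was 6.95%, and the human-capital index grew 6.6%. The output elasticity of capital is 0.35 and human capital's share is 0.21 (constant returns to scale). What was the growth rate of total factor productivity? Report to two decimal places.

Labor's share = 1 − 0.35 − 0.21 = 0.44.
Capital: 0.35 × 6.95 = 2.4325 pp.
The human-capital index: 0.21 × 6.6 = 1.386 pp.
Hours worked: 0.44 × 3.5 = 1.54 pp.
TFP growth = 8.31 − 5.3585 = 2.9515%.

2.95%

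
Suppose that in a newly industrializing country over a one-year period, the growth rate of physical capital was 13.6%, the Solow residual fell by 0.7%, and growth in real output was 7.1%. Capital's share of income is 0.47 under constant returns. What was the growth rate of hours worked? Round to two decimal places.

Labor's share = 1 − 0.47 = 0.53.
gY = gA + 0.47×13.6 + 0.53×g.
0.53×g = 7.1 + 0.7 − 6.392 = 1.408.
g = 1.408 / 0.53 = 2.6566%.

Hours worked growth was 2.66%.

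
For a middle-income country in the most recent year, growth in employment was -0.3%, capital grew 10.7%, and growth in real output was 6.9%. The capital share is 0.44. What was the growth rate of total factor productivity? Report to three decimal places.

Labor's share = 1 − 0.44 = 0.56.
Capital: 0.44 × 10.7 = 4.708 pp.
Employment: 0.56 × (-0.3) = -0.168 pp.
TFP growth = 6.9 − 4.54 = 2.36%.

2.360%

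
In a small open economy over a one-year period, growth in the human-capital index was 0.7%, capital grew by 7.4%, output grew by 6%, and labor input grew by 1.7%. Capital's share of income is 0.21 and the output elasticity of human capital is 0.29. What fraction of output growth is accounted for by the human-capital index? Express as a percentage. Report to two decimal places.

The human-capital index contributed 0.29 × 0.7 = 0.203 pp.
Share of growth = 0.203 / 6 × 100 = 3.3833%.

3.38%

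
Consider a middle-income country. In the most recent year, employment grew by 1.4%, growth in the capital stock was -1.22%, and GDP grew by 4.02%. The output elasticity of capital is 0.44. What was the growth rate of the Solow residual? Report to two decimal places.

Labor's share = 1 − 0.44 = 0.56.
The capital stock: 0.44 × (-1.22) = -0.5368 pp.
Employment: 0.56 × 1.4 = 0.784 pp.
TFP growth = 4.02 − 0.2472 = 3.7728%.

The Solow residual growth was 3.77%.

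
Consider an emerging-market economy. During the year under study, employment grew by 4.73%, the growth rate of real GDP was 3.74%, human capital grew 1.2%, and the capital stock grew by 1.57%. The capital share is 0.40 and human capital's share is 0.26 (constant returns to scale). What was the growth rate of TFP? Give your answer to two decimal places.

Labor's share = 1 − 0.4 − 0.26 = 0.34.
The capital stock: 0.4 × 1.57 = 0.628 pp.
Human capital: 0.26 × 1.2 = 0.312 pp.
Employment: 0.34 × 4.73 = 1.6082 pp.
TFP growth = 3.74 − 2.5482 = 1.1918%.

1.19%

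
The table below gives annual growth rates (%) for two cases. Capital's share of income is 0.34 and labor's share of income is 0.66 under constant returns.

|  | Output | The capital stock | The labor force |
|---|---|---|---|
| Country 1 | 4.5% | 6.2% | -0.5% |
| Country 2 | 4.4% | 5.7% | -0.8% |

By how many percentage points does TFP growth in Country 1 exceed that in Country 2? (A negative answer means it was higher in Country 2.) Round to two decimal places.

Labor's share = 1 − 0.34 = 0.66.
Country 1: TFP = 4.5 − 2.108 + 0.33 = 2.722%.
Country 2: TFP = 4.4 − 1.938 + 0.528 = 2.99%.
Difference = 2.722 − (2.99) = -0.268 pp.

-0.27 percentage points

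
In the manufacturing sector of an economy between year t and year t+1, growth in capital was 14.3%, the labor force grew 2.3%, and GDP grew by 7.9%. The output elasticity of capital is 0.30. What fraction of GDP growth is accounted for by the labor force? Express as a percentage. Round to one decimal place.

The labor force accounted for 20.4% of growth.

Labor's share = 1 − 0.3 = 0.7.
The labor force contributed 0.7 × 2.3 = 1.61 pp.
Share of growth = 1.61 / 7.9 × 100 = 20.38%.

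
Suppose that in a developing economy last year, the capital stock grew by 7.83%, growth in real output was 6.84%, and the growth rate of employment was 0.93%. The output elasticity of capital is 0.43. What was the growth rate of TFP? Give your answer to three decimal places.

TFP growth was 2.943%.

Labor's share = 1 − 0.43 = 0.57.
The capital stock: 0.43 × 7.83 = 3.3669 pp.
Employment: 0.57 × 0.93 = 0.5301 pp.
TFP growth = 6.84 − 3.897 = 2.943%.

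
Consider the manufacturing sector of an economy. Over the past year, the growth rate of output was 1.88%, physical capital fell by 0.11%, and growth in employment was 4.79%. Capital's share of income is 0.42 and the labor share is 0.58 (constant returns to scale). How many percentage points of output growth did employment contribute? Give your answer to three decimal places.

Labor's share = 1 − 0.42 = 0.58.
Contribution = share × growth = 0.58 × 4.79 = 2.7782 pp.

2.778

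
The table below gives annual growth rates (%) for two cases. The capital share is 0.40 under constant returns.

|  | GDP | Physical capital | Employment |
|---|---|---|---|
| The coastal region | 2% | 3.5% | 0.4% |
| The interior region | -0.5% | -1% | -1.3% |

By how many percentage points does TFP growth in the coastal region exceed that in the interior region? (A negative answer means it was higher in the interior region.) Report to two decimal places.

Labor's share = 1 − 0.4 = 0.6.
The coastal region: TFP = 2 − 1.4 − 0.24 = 0.36%.
The interior region: TFP = -0.5 + 0.4 + 0.78 = 0.68%.
Difference = 0.36 − (0.68) = -0.32 pp.

-0.32 percentage points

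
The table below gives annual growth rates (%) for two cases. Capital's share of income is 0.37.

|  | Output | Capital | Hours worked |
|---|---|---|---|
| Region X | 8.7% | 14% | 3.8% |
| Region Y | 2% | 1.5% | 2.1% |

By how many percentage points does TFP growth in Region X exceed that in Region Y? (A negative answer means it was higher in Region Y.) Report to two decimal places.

Labor's share = 1 − 0.37 = 0.63.
Region X: TFP = 8.7 − 5.18 − 2.394 = 1.126%.
Region Y: TFP = 2 − 0.555 − 1.323 = 0.122%.
Difference = 1.126 − (0.122) = 1.004 pp.

1.00 percentage points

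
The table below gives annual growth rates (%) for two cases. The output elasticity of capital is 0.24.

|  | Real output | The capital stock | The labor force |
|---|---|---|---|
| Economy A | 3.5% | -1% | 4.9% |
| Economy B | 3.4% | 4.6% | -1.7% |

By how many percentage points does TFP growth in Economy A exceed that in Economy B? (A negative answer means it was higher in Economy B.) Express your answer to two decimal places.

-3.57 percentage points

Labor's share = 1 − 0.24 = 0.76.
Economy A: TFP = 3.5 + 0.24 − 3.724 = 0.016%.
Economy B: TFP = 3.4 − 1.104 + 1.292 = 3.588%.
Difference = 0.016 − (3.588) = -3.572 pp.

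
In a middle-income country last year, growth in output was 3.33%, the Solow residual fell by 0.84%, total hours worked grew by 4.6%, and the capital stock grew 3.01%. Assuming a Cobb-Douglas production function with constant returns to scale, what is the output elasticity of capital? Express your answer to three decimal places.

gY = gA + α·gK + (1−α)·gL, so gY − gA − gL = α(gK − gL).
3.33 + 0.84 − 4.6 = α × (3.01 − 4.6).
-0.43 = -1.59 α, so α = 0.27044.

α = 0.270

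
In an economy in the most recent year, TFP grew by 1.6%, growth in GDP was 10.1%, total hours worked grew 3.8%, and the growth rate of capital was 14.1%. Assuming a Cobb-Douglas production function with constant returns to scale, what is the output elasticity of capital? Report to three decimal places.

The output elasticity of capital is 0.456.

gY = gA + α·gK + (1−α)·gL, so gY − gA − gL = α(gK − gL).
10.1 − 1.6 − 3.8 = α × (14.1 − 3.8).
4.7 = 10.3 α, so α = 0.45631.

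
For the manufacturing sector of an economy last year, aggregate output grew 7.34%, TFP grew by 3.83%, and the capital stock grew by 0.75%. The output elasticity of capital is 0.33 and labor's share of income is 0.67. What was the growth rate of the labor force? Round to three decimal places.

Labor's share = 1 − 0.33 = 0.67.
gY = gA + 0.33×0.75 + 0.67×g.
0.67×g = 7.34 − 3.83 − 0.2475 = 3.2625.
g = 3.2625 / 0.67 = 4.8694%.

4.869%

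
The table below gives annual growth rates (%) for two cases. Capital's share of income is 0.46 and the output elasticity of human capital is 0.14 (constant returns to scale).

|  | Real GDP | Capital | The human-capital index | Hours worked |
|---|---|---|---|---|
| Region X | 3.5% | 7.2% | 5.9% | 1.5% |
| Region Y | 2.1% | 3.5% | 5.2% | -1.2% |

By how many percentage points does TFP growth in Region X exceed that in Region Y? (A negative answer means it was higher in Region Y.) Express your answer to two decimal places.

Labor's share = 1 − 0.46 − 0.14 = 0.4.
Region X: TFP = 3.5 − 3.312 − 0.826 − 0.6 = -1.238%.
Region Y: TFP = 2.1 − 1.61 − 0.728 + 0.48 = 0.242%.
Difference = -1.238 − (0.242) = -1.48 pp.

-1.48 percentage points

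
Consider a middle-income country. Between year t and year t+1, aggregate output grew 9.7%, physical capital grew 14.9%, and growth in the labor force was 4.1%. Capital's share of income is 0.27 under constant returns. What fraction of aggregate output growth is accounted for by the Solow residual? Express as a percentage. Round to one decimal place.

Labor's share = 1 − 0.27 = 0.73.
Physical capital: 0.27 × 14.9 = 4.023 pp.
The labor force: 0.73 × 4.1 = 2.993 pp.
TFP growth = 9.7 − 7.016 = 2.684%.
TFP share of growth = 2.684 / 9.7 × 100 = 27.67%.

27.7%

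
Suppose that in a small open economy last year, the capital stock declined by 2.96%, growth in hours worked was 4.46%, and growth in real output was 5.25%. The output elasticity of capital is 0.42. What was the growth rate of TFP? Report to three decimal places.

Labor's share = 1 − 0.42 = 0.58.
The capital stock: 0.42 × (-2.96) = -1.2432 pp.
Hours worked: 0.58 × 4.46 = 2.5868 pp.
TFP growth = 5.25 − 1.3436 = 3.9064%.

3.906%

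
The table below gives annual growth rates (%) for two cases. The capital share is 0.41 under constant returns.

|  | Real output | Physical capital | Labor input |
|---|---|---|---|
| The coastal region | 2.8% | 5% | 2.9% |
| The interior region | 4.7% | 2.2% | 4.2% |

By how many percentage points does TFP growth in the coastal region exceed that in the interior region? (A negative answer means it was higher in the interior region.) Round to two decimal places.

Labor's share = 1 − 0.41 = 0.59.
The coastal region: TFP = 2.8 − 2.05 − 1.711 = -0.961%.
The interior region: TFP = 4.7 − 0.902 − 2.478 = 1.32%.
Difference = -0.961 − (1.32) = -2.281 pp.

-2.28 percentage points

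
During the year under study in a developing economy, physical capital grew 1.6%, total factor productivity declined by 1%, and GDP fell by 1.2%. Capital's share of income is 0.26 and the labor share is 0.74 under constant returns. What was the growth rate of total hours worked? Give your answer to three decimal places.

Labor's share = 1 − 0.26 = 0.74.
gY = gA + 0.26×1.6 + 0.74×g.
0.74×g = -1.2 + 1 − 0.416 = -0.616.
g = -0.616 / 0.74 = -0.83243%.

-0.832%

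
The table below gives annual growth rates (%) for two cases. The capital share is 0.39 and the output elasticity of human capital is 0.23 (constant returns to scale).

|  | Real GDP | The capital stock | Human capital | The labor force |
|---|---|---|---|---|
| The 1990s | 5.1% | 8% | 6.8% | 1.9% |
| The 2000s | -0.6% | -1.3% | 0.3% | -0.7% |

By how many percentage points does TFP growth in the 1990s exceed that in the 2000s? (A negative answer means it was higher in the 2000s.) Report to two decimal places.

Labor's share = 1 − 0.39 − 0.23 = 0.38.
The 1990s: TFP = 5.1 − 3.12 − 1.564 − 0.722 = -0.306%.
The 2000s: TFP = -0.6 + 0.507 − 0.069 + 0.266 = 0.104%.
Difference = -0.306 − (0.104) = -0.41 pp.

-0.41 percentage points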